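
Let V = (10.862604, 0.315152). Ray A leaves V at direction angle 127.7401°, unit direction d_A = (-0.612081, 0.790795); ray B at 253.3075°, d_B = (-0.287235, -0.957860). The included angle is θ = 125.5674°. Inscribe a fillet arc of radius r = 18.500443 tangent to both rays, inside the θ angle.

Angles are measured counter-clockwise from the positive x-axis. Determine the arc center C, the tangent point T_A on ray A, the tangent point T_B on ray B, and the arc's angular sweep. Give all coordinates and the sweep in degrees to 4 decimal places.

center=(-9.5912,-3.4845) T_A=(5.0389,7.8392) T_B=(8.1297,-8.7985) sweep=54.4326

bisector direction at 190.5238° = (-0.983179,-0.182644)
center distance |VC| = r/sin(θ/2) = 18.500443/sin(62.7837°) = 20.803697
C = V + |VC|·bis = (-9.5912,-3.4845)
T_A = V + ((C−V)·d_A)·d_A = V + 9.5146·d_A = (5.0389,7.8392)
T_B = V + ((C−V)·d_B)·d_B = V + 9.5146·d_B = (8.1297,-8.7985)
sweep = 180° − θ = 54.4326°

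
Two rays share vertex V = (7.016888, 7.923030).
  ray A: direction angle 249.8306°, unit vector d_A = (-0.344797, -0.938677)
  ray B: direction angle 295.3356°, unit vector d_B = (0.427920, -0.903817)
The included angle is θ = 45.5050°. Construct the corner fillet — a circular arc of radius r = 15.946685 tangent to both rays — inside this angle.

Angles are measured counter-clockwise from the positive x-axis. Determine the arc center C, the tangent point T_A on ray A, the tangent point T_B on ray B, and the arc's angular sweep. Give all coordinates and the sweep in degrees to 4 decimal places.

bisector direction at 272.5831° = (0.045068,-0.998984)
center distance |VC| = r/sin(θ/2) = 15.946685/sin(22.7525°) = 41.232412
C = V + |VC|·bis = (8.8752,-33.2675)
T_A = V + ((C−V)·d_A)·d_A = V + 38.0239·d_A = (-6.0936,-27.7691)
T_B = V + ((C−V)·d_B)·d_B = V + 38.0239·d_B = (23.2880,-26.4436)
sweep = 180° − θ = 134.4950°

center=(8.8752,-33.2675) T_A=(-6.0936,-27.7691) T_B=(23.2880,-26.4436) sweep=134.4950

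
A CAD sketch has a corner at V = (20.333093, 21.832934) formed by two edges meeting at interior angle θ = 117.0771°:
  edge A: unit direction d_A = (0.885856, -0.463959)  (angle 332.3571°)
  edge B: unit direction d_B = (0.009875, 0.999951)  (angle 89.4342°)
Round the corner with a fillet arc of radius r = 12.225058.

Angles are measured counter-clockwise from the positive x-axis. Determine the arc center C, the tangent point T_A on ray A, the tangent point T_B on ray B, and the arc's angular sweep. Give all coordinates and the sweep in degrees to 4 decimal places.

bisector direction at 30.8956° = (0.858104,0.513476)
center distance |VC| = r/sin(θ/2) = 12.225058/sin(58.5386°) = 14.331981
C = V + |VC|·bis = (32.6314,29.1921)
T_A = V + ((C−V)·d_A)·d_A = V + 7.4802·d_A = (26.9595,18.3624)
T_B = V + ((C−V)·d_B)·d_B = V + 7.4802·d_B = (20.4070,29.3128)
sweep = 180° − θ = 62.9229°

center=(32.6314,29.1921) T_A=(26.9595,18.3624) T_B=(20.4070,29.3128) sweep=62.9229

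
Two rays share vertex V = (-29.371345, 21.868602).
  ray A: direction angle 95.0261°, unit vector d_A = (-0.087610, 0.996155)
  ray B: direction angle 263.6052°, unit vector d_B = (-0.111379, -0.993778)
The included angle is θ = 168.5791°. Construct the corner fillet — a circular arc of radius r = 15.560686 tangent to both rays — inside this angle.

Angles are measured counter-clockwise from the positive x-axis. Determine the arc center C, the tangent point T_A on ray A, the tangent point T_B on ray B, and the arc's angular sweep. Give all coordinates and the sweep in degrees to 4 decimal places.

center=(-45.0085,22.0554) T_A=(-29.5077,23.4186) T_B=(-29.5447,20.3223) sweep=11.4209

bisector direction at 179.3157° = (-0.999929,0.011944)
center distance |VC| = r/sin(θ/2) = 15.560686/sin(84.2896°) = 15.638292
C = V + |VC|·bis = (-45.0085,22.0554)
T_A = V + ((C−V)·d_A)·d_A = V + 1.5560·d_A = (-29.5077,23.4186)
T_B = V + ((C−V)·d_B)·d_B = V + 1.5560·d_B = (-29.5447,20.3223)
sweep = 180° − θ = 11.4209°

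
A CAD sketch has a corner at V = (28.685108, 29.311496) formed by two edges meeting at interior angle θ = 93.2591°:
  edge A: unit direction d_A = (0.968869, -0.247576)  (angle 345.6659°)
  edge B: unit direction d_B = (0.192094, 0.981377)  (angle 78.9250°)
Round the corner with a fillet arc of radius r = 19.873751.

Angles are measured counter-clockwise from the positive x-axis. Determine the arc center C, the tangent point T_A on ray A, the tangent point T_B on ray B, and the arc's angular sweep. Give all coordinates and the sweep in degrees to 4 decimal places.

center=(51.7952,43.9185) T_A=(46.8749,24.6634) T_B=(32.2915,47.7361) sweep=86.7409

bisector direction at 32.2955° = (0.845304,0.534285)
center distance |VC| = r/sin(θ/2) = 19.873751/sin(46.6296°) = 27.339331
C = V + |VC|·bis = (51.7952,43.9185)
T_A = V + ((C−V)·d_A)·d_A = V + 18.7743·d_A = (46.8749,24.6634)
T_B = V + ((C−V)·d_B)·d_B = V + 18.7743·d_B = (32.2915,47.7361)
sweep = 180° − θ = 86.7409°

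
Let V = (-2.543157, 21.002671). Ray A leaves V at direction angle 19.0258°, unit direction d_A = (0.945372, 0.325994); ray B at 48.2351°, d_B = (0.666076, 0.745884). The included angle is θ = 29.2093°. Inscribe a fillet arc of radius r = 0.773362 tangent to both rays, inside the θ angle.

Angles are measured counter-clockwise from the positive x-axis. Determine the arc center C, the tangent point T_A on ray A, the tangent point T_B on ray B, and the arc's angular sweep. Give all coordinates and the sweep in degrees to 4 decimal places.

center=(0.0106,22.7013) T_A=(0.2627,21.9702) T_B=(-0.5662,23.2165) sweep=150.7907

bisector direction at 33.6305° = (0.832627,0.553834)
center distance |VC| = r/sin(θ/2) = 0.773362/sin(14.6046°) = 3.067097
C = V + |VC|·bis = (0.0106,22.7013)
T_A = V + ((C−V)·d_A)·d_A = V + 2.9680·d_A = (0.2627,21.9702)
T_B = V + ((C−V)·d_B)·d_B = V + 2.9680·d_B = (-0.5662,23.2165)
sweep = 180° − θ = 150.7907°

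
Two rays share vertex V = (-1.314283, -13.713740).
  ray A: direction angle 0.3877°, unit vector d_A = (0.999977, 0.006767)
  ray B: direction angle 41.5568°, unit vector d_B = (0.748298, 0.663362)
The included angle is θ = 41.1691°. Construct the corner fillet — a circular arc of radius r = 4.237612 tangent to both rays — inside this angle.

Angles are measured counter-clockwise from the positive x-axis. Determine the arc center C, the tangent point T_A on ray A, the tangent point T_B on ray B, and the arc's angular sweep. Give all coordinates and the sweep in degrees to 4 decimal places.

center=(9.9400,-9.3999) T_A=(9.9687,-13.6374) T_B=(7.1289,-6.2289) sweep=138.8309

bisector direction at 20.9722° = (0.933754,0.357916)
center distance |VC| = r/sin(θ/2) = 4.237612/sin(20.5846°) = 12.052736
C = V + |VC|·bis = (9.9400,-9.3999)
T_A = V + ((C−V)·d_A)·d_A = V + 11.2832·d_A = (9.9687,-13.6374)
T_B = V + ((C−V)·d_B)·d_B = V + 11.2832·d_B = (7.1289,-6.2289)
sweep = 180° − θ = 138.8309°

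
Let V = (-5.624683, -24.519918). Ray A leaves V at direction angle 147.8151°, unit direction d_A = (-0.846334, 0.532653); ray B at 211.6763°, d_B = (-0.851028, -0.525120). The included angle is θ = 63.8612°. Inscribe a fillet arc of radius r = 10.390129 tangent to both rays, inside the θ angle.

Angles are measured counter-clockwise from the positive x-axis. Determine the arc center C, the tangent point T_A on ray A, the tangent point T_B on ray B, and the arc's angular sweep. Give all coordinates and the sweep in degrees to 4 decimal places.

bisector direction at 179.7457° = (-0.999990,0.004438)
center distance |VC| = r/sin(θ/2) = 10.390129/sin(31.9306°) = 19.645099
C = V + |VC|·bis = (-25.2696,-24.4327)
T_A = V + ((C−V)·d_A)·d_A = V + 16.6726·d_A = (-19.7353,-15.6392)
T_B = V + ((C−V)·d_B)·d_B = V + 16.6726·d_B = (-19.8135,-33.2750)
sweep = 180° − θ = 116.1388°

center=(-25.2696,-24.4327) T_A=(-19.7353,-15.6392) T_B=(-19.8135,-33.2750) sweep=116.1388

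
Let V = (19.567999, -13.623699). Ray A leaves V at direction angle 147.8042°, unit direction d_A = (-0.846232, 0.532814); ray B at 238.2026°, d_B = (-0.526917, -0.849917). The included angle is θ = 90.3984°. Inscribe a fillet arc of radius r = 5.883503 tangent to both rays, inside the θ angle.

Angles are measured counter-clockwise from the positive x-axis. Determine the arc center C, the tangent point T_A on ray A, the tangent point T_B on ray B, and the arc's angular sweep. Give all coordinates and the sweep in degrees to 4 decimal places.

bisector direction at 193.0034° = (-0.974357,-0.225009)
center distance |VC| = r/sin(θ/2) = 5.883503/sin(45.1992°) = 8.291752
C = V + |VC|·bis = (11.4889,-15.4894)
T_A = V + ((C−V)·d_A)·d_A = V + 5.8427·d_A = (14.6237,-10.5106)
T_B = V + ((C−V)·d_B)·d_B = V + 5.8427·d_B = (16.4894,-18.5895)
sweep = 180° − θ = 89.6016°

center=(11.4889,-15.4894) T_A=(14.6237,-10.5106) T_B=(16.4894,-18.5895) sweep=89.6016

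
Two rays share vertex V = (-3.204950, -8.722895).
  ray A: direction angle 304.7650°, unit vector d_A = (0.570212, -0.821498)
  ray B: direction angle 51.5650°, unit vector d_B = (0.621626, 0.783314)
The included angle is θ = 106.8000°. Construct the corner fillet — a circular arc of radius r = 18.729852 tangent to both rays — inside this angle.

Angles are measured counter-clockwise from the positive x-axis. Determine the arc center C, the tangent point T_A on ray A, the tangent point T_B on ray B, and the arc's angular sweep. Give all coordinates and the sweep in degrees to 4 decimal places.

center=(20.1132,-9.4700) T_A=(4.7267,-20.1499) T_B=(5.4419,2.1730) sweep=73.2000

bisector direction at 358.1650° = (0.999487,-0.032021)
center distance |VC| = r/sin(θ/2) = 18.729852/sin(53.4000°) = 23.330150
C = V + |VC|·bis = (20.1132,-9.4700)
T_A = V + ((C−V)·d_A)·d_A = V + 13.9100·d_A = (4.7267,-20.1499)
T_B = V + ((C−V)·d_B)·d_B = V + 13.9100·d_B = (5.4419,2.1730)
sweep = 180° − θ = 73.2000°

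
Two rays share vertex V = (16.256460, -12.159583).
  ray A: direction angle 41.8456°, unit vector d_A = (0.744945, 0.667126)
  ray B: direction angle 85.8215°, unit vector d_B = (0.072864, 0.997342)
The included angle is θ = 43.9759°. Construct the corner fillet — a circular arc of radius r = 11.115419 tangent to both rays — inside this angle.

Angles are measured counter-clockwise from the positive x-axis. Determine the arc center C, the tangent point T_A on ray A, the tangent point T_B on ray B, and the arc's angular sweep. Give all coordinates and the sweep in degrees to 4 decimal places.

center=(29.3482,14.4856) T_A=(36.7635,6.2052) T_B=(18.2623,15.2955) sweep=136.0241

bisector direction at 63.8336° = (0.440980,0.897517)
center distance |VC| = r/sin(θ/2) = 11.115419/sin(21.9880°) = 29.687700
C = V + |VC|·bis = (29.3482,14.4856)
T_A = V + ((C−V)·d_A)·d_A = V + 27.5283·d_A = (36.7635,6.2052)
T_B = V + ((C−V)·d_B)·d_B = V + 27.5283·d_B = (18.2623,15.2955)
sweep = 180° − θ = 136.0241°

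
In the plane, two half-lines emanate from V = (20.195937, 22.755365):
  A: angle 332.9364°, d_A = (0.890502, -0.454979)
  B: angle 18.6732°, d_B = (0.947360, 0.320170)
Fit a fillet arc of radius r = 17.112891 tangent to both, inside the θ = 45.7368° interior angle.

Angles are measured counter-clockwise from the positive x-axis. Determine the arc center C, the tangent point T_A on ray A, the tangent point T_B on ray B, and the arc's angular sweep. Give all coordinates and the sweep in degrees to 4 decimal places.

bisector direction at 355.8048° = (0.997321,-0.073155)
center distance |VC| = r/sin(θ/2) = 17.112891/sin(22.8684°) = 44.035496
C = V + |VC|·bis = (64.1134,19.5340)
T_A = V + ((C−V)·d_A)·d_A = V + 40.5743·d_A = (56.3274,4.2949)
T_B = V + ((C−V)·d_B)·d_B = V + 40.5743·d_B = (58.6344,35.7460)
sweep = 180° − θ = 134.2632°

center=(64.1134,19.5340) T_A=(56.3274,4.2949) T_B=(58.6344,35.7460) sweep=134.2632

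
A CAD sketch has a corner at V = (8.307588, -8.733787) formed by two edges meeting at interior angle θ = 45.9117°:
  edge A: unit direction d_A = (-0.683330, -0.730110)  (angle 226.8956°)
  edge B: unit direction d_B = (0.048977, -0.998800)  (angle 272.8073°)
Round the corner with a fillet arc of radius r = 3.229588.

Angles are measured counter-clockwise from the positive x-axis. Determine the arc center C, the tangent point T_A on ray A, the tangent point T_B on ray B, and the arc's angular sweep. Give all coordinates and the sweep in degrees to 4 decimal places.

bisector direction at 249.8514° = (-0.344455,-0.938803)
center distance |VC| = r/sin(θ/2) = 3.229588/sin(22.9559°) = 8.280534
C = V + |VC|·bis = (5.4553,-16.5076)
T_A = V + ((C−V)·d_A)·d_A = V + 7.6248·d_A = (3.0974,-14.3007)
T_B = V + ((C−V)·d_B)·d_B = V + 7.6248·d_B = (8.6810,-16.3494)
sweep = 180° − θ = 134.0883°

center=(5.4553,-16.5076) T_A=(3.0974,-14.3007) T_B=(8.6810,-16.3494) sweep=134.0883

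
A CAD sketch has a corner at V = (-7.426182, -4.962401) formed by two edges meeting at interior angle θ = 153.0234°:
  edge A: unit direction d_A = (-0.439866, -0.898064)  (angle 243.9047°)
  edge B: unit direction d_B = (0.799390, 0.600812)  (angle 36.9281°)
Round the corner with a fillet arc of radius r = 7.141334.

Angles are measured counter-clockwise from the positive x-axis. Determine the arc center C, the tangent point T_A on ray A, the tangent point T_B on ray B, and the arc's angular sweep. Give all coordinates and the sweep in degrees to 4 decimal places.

center=(-1.7663,-9.6420) T_A=(-8.1796,-6.5007) T_B=(-6.0569,-3.9332) sweep=26.9766

bisector direction at 320.4164° = (0.770696,-0.637203)
center distance |VC| = r/sin(θ/2) = 7.141334/sin(76.5117°) = 7.343897
C = V + |VC|·bis = (-1.7663,-9.6420)
T_A = V + ((C−V)·d_A)·d_A = V + 1.7129·d_A = (-8.1796,-6.5007)
T_B = V + ((C−V)·d_B)·d_B = V + 1.7129·d_B = (-6.0569,-3.9332)
sweep = 180° − θ = 26.9766°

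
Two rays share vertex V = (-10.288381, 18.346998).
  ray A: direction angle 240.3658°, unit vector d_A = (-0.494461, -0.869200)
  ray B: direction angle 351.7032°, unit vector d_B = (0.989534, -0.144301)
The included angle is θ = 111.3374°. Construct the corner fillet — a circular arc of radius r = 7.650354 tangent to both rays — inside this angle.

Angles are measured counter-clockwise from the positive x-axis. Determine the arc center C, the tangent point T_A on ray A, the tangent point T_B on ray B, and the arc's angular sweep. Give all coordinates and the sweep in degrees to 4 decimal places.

bisector direction at 296.0345° = (0.438912,-0.898530)
center distance |VC| = r/sin(θ/2) = 7.650354/sin(55.6687°) = 9.264281
C = V + |VC|·bis = (-6.2222,10.0228)
T_A = V + ((C−V)·d_A)·d_A = V + 5.2248·d_A = (-12.8719,13.8056)
T_B = V + ((C−V)·d_B)·d_B = V + 5.2248·d_B = (-5.1182,17.5930)
sweep = 180° − θ = 68.6626°

center=(-6.2222,10.0228) T_A=(-12.8719,13.8056) T_B=(-5.1182,17.5930) sweep=68.6626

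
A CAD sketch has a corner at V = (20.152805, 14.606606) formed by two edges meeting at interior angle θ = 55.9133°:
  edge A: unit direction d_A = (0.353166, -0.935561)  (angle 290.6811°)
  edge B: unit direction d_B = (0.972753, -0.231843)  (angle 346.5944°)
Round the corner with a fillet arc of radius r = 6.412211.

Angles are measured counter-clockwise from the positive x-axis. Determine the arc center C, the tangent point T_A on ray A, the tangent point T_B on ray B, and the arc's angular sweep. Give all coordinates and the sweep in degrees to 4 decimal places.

bisector direction at 318.6378° = (0.750547,-0.660818)
center distance |VC| = r/sin(θ/2) = 6.412211/sin(27.9566°) = 13.677826
C = V + |VC|·bis = (30.4187,5.5681)
T_A = V + ((C−V)·d_A)·d_A = V + 12.0817·d_A = (24.4196,3.3035)
T_B = V + ((C−V)·d_B)·d_B = V + 12.0817·d_B = (31.9053,11.8056)
sweep = 180° − θ = 124.0867°

center=(30.4187,5.5681) T_A=(24.4196,3.3035) T_B=(31.9053,11.8056) sweep=124.0867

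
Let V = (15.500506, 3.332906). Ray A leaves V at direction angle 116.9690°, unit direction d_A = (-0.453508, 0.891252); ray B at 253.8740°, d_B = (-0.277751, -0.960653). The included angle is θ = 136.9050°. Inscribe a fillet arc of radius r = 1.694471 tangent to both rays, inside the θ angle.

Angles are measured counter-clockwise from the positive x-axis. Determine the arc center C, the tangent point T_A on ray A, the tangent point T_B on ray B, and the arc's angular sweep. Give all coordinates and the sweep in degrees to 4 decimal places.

center=(13.6869,3.1608) T_A=(15.1971,3.9292) T_B=(15.3147,2.6901) sweep=43.0950

bisector direction at 185.4215° = (-0.995527,-0.094482)
center distance |VC| = r/sin(θ/2) = 1.694471/sin(68.4525°) = 1.821790
C = V + |VC|·bis = (13.6869,3.1608)
T_A = V + ((C−V)·d_A)·d_A = V + 0.6691·d_A = (15.1971,3.9292)
T_B = V + ((C−V)·d_B)·d_B = V + 0.6691·d_B = (15.3147,2.6901)
sweep = 180° − θ = 43.0950°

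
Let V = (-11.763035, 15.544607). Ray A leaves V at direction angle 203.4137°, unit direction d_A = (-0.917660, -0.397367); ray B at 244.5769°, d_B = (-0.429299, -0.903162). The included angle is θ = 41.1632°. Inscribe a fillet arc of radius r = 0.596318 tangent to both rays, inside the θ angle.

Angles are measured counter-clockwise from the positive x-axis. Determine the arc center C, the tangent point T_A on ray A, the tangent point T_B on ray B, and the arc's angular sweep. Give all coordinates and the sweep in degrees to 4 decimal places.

bisector direction at 223.9953° = (-0.719397,-0.694599)
center distance |VC| = r/sin(θ/2) = 0.596318/sin(20.5816°) = 1.696297
C = V + |VC|·bis = (-12.9833,14.3664)
T_A = V + ((C−V)·d_A)·d_A = V + 1.5880·d_A = (-13.2203,14.9136)
T_B = V + ((C−V)·d_B)·d_B = V + 1.5880·d_B = (-12.4448,14.1104)
sweep = 180° − θ = 138.8368°

center=(-12.9833,14.3664) T_A=(-13.2203,14.9136) T_B=(-12.4448,14.1104) sweep=138.8368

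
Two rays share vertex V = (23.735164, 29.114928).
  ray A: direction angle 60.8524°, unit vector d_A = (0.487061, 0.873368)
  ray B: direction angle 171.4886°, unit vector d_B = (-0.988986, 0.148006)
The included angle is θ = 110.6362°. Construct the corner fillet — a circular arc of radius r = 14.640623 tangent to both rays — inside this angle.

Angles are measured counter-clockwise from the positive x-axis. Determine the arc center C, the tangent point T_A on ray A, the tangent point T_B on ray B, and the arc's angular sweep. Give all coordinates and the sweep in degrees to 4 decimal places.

center=(15.8828,45.0937) T_A=(28.6695,37.9628) T_B=(13.7159,30.6144) sweep=69.3638

bisector direction at 116.1705° = (-0.441044,0.897486)
center distance |VC| = r/sin(θ/2) = 14.640623/sin(55.3181°) = 17.803963
C = V + |VC|·bis = (15.8828,45.0937)
T_A = V + ((C−V)·d_A)·d_A = V + 10.1308·d_A = (28.6695,37.9628)
T_B = V + ((C−V)·d_B)·d_B = V + 10.1308·d_B = (13.7159,30.6144)
sweep = 180° − θ = 69.3638°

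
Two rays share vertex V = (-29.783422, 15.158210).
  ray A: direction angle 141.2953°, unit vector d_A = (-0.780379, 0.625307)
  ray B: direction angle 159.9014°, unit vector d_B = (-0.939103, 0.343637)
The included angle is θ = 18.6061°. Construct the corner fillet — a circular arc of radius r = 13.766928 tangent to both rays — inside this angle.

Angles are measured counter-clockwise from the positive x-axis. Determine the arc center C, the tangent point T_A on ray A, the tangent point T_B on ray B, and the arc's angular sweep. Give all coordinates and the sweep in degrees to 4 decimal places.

center=(-103.9763,56.9665) T_A=(-95.3677,67.7100) T_B=(-108.7071,44.0380) sweep=161.3939

bisector direction at 150.5984° = (-0.871200,0.490929)
center distance |VC| = r/sin(θ/2) = 13.766928/sin(9.3031°) = 85.161688
C = V + |VC|·bis = (-103.9763,56.9665)
T_A = V + ((C−V)·d_A)·d_A = V + 84.0416·d_A = (-95.3677,67.7100)
T_B = V + ((C−V)·d_B)·d_B = V + 84.0416·d_B = (-108.7071,44.0380)
sweep = 180° − θ = 161.3939°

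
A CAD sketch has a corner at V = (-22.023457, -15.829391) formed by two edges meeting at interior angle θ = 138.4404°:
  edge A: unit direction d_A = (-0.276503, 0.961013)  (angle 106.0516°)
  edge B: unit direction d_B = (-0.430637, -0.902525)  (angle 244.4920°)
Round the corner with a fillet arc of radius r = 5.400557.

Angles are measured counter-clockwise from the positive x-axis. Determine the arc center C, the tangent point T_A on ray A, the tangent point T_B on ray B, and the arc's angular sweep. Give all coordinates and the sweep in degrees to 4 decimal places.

bisector direction at 175.2718° = (-0.996597,0.082429)
center distance |VC| = r/sin(θ/2) = 5.400557/sin(69.2202°) = 5.776301
C = V + |VC|·bis = (-27.7801,-15.3533)
T_A = V + ((C−V)·d_A)·d_A = V + 2.0493·d_A = (-22.5901,-13.8600)
T_B = V + ((C−V)·d_B)·d_B = V + 2.0493·d_B = (-22.9060,-17.6789)
sweep = 180° − θ = 41.5596°

center=(-27.7801,-15.3533) T_A=(-22.5901,-13.8600) T_B=(-22.9060,-17.6789) sweep=41.5596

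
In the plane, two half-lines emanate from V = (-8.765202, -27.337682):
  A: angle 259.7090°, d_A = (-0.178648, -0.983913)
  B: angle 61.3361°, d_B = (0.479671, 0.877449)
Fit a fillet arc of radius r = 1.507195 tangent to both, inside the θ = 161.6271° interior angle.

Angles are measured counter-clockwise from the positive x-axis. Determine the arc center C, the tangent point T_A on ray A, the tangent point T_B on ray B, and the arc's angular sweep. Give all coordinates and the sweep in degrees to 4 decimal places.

bisector direction at 340.5226° = (0.942773,-0.333436)
center distance |VC| = r/sin(θ/2) = 1.507195/sin(80.8136°) = 1.526777
C = V + |VC|·bis = (-7.3258,-27.8468)
T_A = V + ((C−V)·d_A)·d_A = V + 0.2437·d_A = (-8.8087,-27.5775)
T_B = V + ((C−V)·d_B)·d_B = V + 0.2437·d_B = (-8.6483,-27.1238)
sweep = 180° − θ = 18.3729°

center=(-7.3258,-27.8468) T_A=(-8.8087,-27.5775) T_B=(-8.6483,-27.1238) sweep=18.3729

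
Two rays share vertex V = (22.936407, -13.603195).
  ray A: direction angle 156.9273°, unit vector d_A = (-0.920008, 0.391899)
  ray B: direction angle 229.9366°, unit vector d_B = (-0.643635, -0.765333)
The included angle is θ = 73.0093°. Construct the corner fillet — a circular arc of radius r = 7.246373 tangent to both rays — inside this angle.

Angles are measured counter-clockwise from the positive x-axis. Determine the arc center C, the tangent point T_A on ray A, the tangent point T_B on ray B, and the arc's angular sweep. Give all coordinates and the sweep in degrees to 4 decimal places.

bisector direction at 193.4320° = (-0.972646,-0.232290)
center distance |VC| = r/sin(θ/2) = 7.246373/sin(36.5046°) = 12.181071
C = V + |VC|·bis = (11.0885,-16.4327)
T_A = V + ((C−V)·d_A)·d_A = V + 9.7912·d_A = (13.9284,-9.7660)
T_B = V + ((C−V)·d_B)·d_B = V + 9.7912·d_B = (16.6344,-21.0968)
sweep = 180° − θ = 106.9907°

center=(11.0885,-16.4327) T_A=(13.9284,-9.7660) T_B=(16.6344,-21.0968) sweep=106.9907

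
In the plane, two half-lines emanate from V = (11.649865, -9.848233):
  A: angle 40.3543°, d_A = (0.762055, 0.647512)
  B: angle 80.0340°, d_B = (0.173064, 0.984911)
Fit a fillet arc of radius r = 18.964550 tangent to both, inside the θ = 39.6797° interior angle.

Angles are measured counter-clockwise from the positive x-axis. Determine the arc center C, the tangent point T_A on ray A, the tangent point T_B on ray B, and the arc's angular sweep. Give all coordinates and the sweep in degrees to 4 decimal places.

bisector direction at 60.1941° = (0.497063,0.867715)
center distance |VC| = r/sin(θ/2) = 18.964550/sin(19.8398°) = 55.877973
C = V + |VC|·bis = (39.4247,38.6379)
T_A = V + ((C−V)·d_A)·d_A = V + 52.5613·d_A = (51.7045,24.1859)
T_B = V + ((C−V)·d_B)·d_B = V + 52.5613·d_B = (20.7463,41.9200)
sweep = 180° − θ = 140.3203°

center=(39.4247,38.6379) T_A=(51.7045,24.1859) T_B=(20.7463,41.9200) sweep=140.3203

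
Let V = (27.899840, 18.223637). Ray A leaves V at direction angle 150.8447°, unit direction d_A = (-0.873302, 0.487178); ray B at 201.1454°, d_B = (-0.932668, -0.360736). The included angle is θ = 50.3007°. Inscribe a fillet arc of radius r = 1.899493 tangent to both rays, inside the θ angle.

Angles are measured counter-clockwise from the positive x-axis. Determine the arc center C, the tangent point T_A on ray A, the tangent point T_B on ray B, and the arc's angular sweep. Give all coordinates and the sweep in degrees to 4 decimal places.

bisector direction at 175.9950° = (-0.997558,0.069843)
center distance |VC| = r/sin(θ/2) = 1.899493/sin(25.1503°) = 4.469447
C = V + |VC|·bis = (23.4413,18.5358)
T_A = V + ((C−V)·d_A)·d_A = V + 4.0457·d_A = (24.3667,20.1946)
T_B = V + ((C−V)·d_B)·d_B = V + 4.0457·d_B = (24.1265,16.7642)
sweep = 180° − θ = 129.6993°

center=(23.4413,18.5358) T_A=(24.3667,20.1946) T_B=(24.1265,16.7642) sweep=129.6993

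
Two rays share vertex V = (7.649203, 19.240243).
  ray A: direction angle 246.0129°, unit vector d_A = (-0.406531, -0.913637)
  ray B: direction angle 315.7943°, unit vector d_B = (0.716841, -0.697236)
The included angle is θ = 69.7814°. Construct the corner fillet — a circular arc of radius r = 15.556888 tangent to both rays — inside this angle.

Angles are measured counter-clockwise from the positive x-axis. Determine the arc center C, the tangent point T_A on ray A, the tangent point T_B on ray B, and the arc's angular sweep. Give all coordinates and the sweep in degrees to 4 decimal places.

bisector direction at 280.9036° = (0.189157,-0.981947)
center distance |VC| = r/sin(θ/2) = 15.556888/sin(34.8907°) = 27.196751
C = V + |VC|·bis = (12.7937,-7.4655)
T_A = V + ((C−V)·d_A)·d_A = V + 22.3080·d_A = (-1.4197,-1.1412)
T_B = V + ((C−V)·d_B)·d_B = V + 22.3080·d_B = (23.6405,3.6863)
sweep = 180° − θ = 110.2186°

center=(12.7937,-7.4655) T_A=(-1.4197,-1.1412) T_B=(23.6405,3.6863) sweep=110.2186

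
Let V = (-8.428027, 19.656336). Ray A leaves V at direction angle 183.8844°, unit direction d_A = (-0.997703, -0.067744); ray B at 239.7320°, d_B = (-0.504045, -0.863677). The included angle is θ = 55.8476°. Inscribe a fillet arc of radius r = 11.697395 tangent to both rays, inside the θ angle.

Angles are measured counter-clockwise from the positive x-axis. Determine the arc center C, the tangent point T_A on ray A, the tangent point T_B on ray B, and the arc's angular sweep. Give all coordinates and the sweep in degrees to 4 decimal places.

center=(-29.6553,6.4907) T_A=(-30.4477,18.1612) T_B=(-19.5525,0.5947) sweep=124.1524

bisector direction at 211.8082° = (-0.849817,-0.527077)
center distance |VC| = r/sin(θ/2) = 11.697395/sin(27.9238°) = 24.978588
C = V + |VC|·bis = (-29.6553,6.4907)
T_A = V + ((C−V)·d_A)·d_A = V + 22.0704·d_A = (-30.4477,18.1612)
T_B = V + ((C−V)·d_B)·d_B = V + 22.0704·d_B = (-19.5525,0.5947)
sweep = 180° − θ = 124.1524°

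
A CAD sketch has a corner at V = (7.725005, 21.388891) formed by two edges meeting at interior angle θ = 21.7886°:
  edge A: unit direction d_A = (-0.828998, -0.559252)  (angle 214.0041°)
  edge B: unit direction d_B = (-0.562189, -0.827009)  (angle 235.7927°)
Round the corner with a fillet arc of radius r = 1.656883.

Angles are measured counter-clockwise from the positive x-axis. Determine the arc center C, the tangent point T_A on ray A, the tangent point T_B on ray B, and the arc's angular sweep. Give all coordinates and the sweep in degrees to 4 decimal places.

center=(1.5150,15.2009) T_A=(0.5884,16.5745) T_B=(2.8853,14.2694) sweep=158.2114

bisector direction at 224.8984° = (-0.708360,-0.705852)
center distance |VC| = r/sin(θ/2) = 1.656883/sin(10.8943°) = 8.766681
C = V + |VC|·bis = (1.5150,15.2009)
T_A = V + ((C−V)·d_A)·d_A = V + 8.6087·d_A = (0.5884,16.5745)
T_B = V + ((C−V)·d_B)·d_B = V + 8.6087·d_B = (2.8853,14.2694)
sweep = 180° − θ = 158.2114°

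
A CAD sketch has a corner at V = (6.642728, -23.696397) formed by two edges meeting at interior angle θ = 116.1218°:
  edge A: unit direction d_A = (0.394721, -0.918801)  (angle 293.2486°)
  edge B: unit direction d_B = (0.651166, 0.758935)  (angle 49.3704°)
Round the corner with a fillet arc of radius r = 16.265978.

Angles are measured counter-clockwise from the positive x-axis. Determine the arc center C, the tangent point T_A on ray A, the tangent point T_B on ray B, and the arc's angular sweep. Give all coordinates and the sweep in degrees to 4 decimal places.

center=(25.5904,-26.5926) T_A=(10.6452,-33.0131) T_B=(13.2456,-16.0007) sweep=63.8782

bisector direction at 351.3095° = (0.988519,-0.151097)
center distance |VC| = r/sin(θ/2) = 16.265978/sin(58.0609°) = 19.167770
C = V + |VC|·bis = (25.5904,-26.5926)
T_A = V + ((C−V)·d_A)·d_A = V + 10.1401·d_A = (10.6452,-33.0131)
T_B = V + ((C−V)·d_B)·d_B = V + 10.1401·d_B = (13.2456,-16.0007)
sweep = 180° − θ = 63.8782°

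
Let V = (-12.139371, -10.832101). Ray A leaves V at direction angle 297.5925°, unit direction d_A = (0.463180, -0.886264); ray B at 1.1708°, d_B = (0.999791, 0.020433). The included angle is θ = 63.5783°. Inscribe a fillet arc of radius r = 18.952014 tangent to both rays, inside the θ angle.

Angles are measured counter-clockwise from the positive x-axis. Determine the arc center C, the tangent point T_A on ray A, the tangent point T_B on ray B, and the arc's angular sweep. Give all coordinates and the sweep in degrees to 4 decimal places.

bisector direction at 329.3816° = (0.860579,-0.509317)
center distance |VC| = r/sin(θ/2) = 18.952014/sin(31.7891°) = 35.976081
C = V + |VC|·bis = (18.8209,-29.1553)
T_A = V + ((C−V)·d_A)·d_A = V + 30.5794·d_A = (2.0244,-37.9335)
T_B = V + ((C−V)·d_B)·d_B = V + 30.5794·d_B = (18.4336,-10.2073)
sweep = 180° − θ = 116.4217°

center=(18.8209,-29.1553) T_A=(2.0244,-37.9335) T_B=(18.4336,-10.2073) sweep=116.4217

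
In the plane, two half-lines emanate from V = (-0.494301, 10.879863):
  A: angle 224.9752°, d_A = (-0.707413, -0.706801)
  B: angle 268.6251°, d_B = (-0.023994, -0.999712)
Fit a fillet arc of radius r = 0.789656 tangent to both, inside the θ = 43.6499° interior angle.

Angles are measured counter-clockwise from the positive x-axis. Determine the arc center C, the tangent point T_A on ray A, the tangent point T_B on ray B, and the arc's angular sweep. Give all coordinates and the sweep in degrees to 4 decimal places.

bisector direction at 246.8002° = (-0.393940,-0.919136)
center distance |VC| = r/sin(θ/2) = 0.789656/sin(21.8250°) = 2.124032
C = V + |VC|·bis = (-1.3310,8.9276)
T_A = V + ((C−V)·d_A)·d_A = V + 1.9718·d_A = (-1.8892,9.4862)
T_B = V + ((C−V)·d_B)·d_B = V + 1.9718·d_B = (-0.5416,8.9086)
sweep = 180° − θ = 136.3501°

center=(-1.3310,8.9276) T_A=(-1.8892,9.4862) T_B=(-0.5416,8.9086) sweep=136.3501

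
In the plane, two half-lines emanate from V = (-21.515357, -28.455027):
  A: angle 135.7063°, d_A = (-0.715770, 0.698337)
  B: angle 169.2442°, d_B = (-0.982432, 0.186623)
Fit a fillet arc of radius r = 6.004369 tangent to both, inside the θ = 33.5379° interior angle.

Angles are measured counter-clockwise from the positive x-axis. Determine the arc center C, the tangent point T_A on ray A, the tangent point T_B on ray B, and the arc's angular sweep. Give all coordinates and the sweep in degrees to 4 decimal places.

bisector direction at 152.4753° = (-0.886811,0.462132)
center distance |VC| = r/sin(θ/2) = 6.004369/sin(16.7690°) = 20.811436
C = V + |VC|·bis = (-39.9712,-18.8374)
T_A = V + ((C−V)·d_A)·d_A = V + 19.9265·d_A = (-35.7781,-14.5397)
T_B = V + ((C−V)·d_B)·d_B = V + 19.9265·d_B = (-41.0917,-24.7363)
sweep = 180° − θ = 146.4621°

center=(-39.9712,-18.8374) T_A=(-35.7781,-14.5397) T_B=(-41.0917,-24.7363) sweep=146.4621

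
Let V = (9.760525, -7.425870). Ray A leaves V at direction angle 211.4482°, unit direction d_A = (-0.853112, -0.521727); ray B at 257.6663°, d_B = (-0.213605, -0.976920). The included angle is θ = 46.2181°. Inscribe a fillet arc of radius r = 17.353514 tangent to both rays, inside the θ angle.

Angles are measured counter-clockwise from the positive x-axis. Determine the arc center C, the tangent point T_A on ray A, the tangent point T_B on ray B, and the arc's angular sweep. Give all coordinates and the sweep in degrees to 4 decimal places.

bisector direction at 234.5573° = (-0.579889,-0.814695)
center distance |VC| = r/sin(θ/2) = 17.353514/sin(23.1090°) = 44.214757
C = V + |VC|·bis = (-15.8791,-43.4474)
T_A = V + ((C−V)·d_A)·d_A = V + 40.6669·d_A = (-24.9329,-28.6429)
T_B = V + ((C−V)·d_B)·d_B = V + 40.6669·d_B = (1.0739,-47.1542)
sweep = 180° − θ = 133.7819°

center=(-15.8791,-43.4474) T_A=(-24.9329,-28.6429) T_B=(1.0739,-47.1542) sweep=133.7819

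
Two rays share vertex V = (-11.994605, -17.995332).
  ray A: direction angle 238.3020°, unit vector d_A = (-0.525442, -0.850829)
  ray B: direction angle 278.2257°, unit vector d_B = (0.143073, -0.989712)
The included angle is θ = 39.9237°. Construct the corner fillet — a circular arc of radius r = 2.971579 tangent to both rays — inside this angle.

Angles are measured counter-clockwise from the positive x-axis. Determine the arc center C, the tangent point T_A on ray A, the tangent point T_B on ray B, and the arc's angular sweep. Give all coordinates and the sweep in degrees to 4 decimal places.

center=(-13.7651,-26.5176) T_A=(-16.2934,-24.9562) T_B=(-10.8241,-26.0925) sweep=140.0763

bisector direction at 258.2639° = (-0.203405,-0.979095)
center distance |VC| = r/sin(θ/2) = 2.971579/sin(19.9618°) = 8.704241
C = V + |VC|·bis = (-13.7651,-26.5176)
T_A = V + ((C−V)·d_A)·d_A = V + 8.1813·d_A = (-16.2934,-24.9562)
T_B = V + ((C−V)·d_B)·d_B = V + 8.1813·d_B = (-10.8241,-26.0925)
sweep = 180° − θ = 140.0763°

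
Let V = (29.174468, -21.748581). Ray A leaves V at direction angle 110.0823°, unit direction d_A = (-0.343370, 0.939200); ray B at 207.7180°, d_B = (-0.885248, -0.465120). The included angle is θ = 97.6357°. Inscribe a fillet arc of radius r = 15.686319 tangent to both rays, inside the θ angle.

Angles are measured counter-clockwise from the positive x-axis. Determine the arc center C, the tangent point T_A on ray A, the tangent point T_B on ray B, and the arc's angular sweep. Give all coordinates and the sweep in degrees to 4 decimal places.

center=(9.7296,-14.2455) T_A=(24.4622,-8.8593) T_B=(17.0256,-28.1318) sweep=82.3643

bisector direction at 158.9002° = (-0.932954,0.359994)
center distance |VC| = r/sin(θ/2) = 15.686319/sin(48.8178°) = 20.842281
C = V + |VC|·bis = (9.7296,-14.2455)
T_A = V + ((C−V)·d_A)·d_A = V + 13.7237·d_A = (24.4622,-8.8593)
T_B = V + ((C−V)·d_B)·d_B = V + 13.7237·d_B = (17.0256,-28.1318)
sweep = 180° − θ = 82.3643°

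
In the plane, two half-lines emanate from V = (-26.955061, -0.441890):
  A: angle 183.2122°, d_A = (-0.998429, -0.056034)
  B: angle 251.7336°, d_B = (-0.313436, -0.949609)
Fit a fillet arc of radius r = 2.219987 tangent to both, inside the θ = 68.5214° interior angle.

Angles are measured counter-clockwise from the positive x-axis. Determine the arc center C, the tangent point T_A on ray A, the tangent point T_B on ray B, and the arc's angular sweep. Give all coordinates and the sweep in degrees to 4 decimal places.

center=(-30.0847,-2.8410) T_A=(-30.2091,-0.6245) T_B=(-27.9766,-3.5368) sweep=111.4786

bisector direction at 217.4729° = (-0.793641,-0.608386)
center distance |VC| = r/sin(θ/2) = 2.219987/sin(34.2607°) = 3.943424
C = V + |VC|·bis = (-30.0847,-2.8410)
T_A = V + ((C−V)·d_A)·d_A = V + 3.2592·d_A = (-30.2091,-0.6245)
T_B = V + ((C−V)·d_B)·d_B = V + 3.2592·d_B = (-27.9766,-3.5368)
sweep = 180° − θ = 111.4786°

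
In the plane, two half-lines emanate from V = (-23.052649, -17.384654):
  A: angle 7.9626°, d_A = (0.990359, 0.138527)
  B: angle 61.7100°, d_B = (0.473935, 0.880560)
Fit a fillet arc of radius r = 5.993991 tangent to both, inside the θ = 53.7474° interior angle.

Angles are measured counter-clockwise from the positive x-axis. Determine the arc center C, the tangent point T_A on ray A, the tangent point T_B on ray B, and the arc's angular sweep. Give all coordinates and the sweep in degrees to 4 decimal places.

center=(-12.1688,-9.8099) T_A=(-11.3384,-15.7461) T_B=(-17.4468,-6.9692) sweep=126.2526

bisector direction at 34.8363° = (0.820787,0.571234)
center distance |VC| = r/sin(θ/2) = 5.993991/sin(26.8737°) = 13.260300
C = V + |VC|·bis = (-12.1688,-9.8099)
T_A = V + ((C−V)·d_A)·d_A = V + 11.8283·d_A = (-11.3384,-15.7461)
T_B = V + ((C−V)·d_B)·d_B = V + 11.8283·d_B = (-17.4468,-6.9692)
sweep = 180° − θ = 126.2526°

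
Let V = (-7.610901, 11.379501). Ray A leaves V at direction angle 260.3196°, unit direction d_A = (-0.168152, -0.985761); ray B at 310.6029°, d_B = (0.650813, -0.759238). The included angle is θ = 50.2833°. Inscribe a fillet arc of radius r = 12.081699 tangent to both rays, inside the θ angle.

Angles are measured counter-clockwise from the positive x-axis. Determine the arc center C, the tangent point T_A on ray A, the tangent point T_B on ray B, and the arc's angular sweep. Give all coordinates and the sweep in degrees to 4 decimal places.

center=(-0.0300,-16.0284) T_A=(-11.9396,-13.9969) T_B=(9.1429,-8.1655) sweep=129.7167

bisector direction at 285.4612° = (0.266587,-0.963811)
center distance |VC| = r/sin(θ/2) = 12.081699/sin(25.1416°) = 28.437055
C = V + |VC|·bis = (-0.0300,-16.0284)
T_A = V + ((C−V)·d_A)·d_A = V + 25.7429·d_A = (-11.9396,-13.9969)
T_B = V + ((C−V)·d_B)·d_B = V + 25.7429·d_B = (9.1429,-8.1655)
sweep = 180° − θ = 129.7167°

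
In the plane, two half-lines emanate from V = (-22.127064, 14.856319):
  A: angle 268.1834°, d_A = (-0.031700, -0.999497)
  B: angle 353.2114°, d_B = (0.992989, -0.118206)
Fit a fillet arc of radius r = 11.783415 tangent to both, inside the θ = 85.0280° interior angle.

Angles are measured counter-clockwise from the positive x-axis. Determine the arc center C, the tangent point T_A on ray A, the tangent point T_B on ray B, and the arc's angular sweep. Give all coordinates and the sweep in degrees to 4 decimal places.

bisector direction at 310.6974° = (0.652064,-0.758164)
center distance |VC| = r/sin(θ/2) = 11.783415/sin(42.5140°) = 17.437011
C = V + |VC|·bis = (-10.7570,1.6362)
T_A = V + ((C−V)·d_A)·d_A = V + 12.8530·d_A = (-22.5345,2.0097)
T_B = V + ((C−V)·d_B)·d_B = V + 12.8530·d_B = (-9.3641,13.3370)
sweep = 180° − θ = 94.9720°

center=(-10.7570,1.6362) T_A=(-22.5345,2.0097) T_B=(-9.3641,13.3370) sweep=94.9720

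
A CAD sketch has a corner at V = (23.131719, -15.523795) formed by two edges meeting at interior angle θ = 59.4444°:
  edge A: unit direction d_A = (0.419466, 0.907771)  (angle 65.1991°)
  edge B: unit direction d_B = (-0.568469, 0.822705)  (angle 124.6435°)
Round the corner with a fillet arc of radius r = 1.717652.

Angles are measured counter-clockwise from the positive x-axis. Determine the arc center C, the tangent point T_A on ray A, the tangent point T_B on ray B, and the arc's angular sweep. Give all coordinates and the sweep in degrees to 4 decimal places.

center=(22.8345,-12.0721) T_A=(24.3937,-12.7926) T_B=(21.4214,-13.0486) sweep=120.5556

bisector direction at 94.9213° = (-0.085787,0.996313)
center distance |VC| = r/sin(θ/2) = 1.717652/sin(29.7222°) = 3.464439
C = V + |VC|·bis = (22.8345,-12.0721)
T_A = V + ((C−V)·d_A)·d_A = V + 3.0087·d_A = (24.3937,-12.7926)
T_B = V + ((C−V)·d_B)·d_B = V + 3.0087·d_B = (21.4214,-13.0486)
sweep = 180° − θ = 120.5556°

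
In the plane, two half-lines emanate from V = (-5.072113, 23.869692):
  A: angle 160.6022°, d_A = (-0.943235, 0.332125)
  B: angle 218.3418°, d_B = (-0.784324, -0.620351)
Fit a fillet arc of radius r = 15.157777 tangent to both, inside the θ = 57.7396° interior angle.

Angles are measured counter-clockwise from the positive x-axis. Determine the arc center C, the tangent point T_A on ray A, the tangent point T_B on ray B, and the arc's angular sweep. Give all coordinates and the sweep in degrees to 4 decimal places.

bisector direction at 189.4720° = (-0.986366,-0.164566)
center distance |VC| = r/sin(θ/2) = 15.157777/sin(28.8698°) = 31.394204
C = V + |VC|·bis = (-36.0383,18.7033)
T_A = V + ((C−V)·d_A)·d_A = V + 27.4925·d_A = (-31.0040,33.0006)
T_B = V + ((C−V)·d_B)·d_B = V + 27.4925·d_B = (-26.6351,6.8147)
sweep = 180° − θ = 122.2604°

center=(-36.0383,18.7033) T_A=(-31.0040,33.0006) T_B=(-26.6351,6.8147) sweep=122.2604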